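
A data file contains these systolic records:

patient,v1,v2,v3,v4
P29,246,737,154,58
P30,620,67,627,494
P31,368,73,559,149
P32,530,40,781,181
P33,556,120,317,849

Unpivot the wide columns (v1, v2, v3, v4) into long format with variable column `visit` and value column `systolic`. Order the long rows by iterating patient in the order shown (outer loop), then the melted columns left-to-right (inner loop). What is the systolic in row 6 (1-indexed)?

67

20 rows total (5 × 4). Row 6: index ⌊(6-1)/4⌋ = 1 into patient → P30; (6-1) mod 4 = 1 into the melted columns → v2.
So row 6 is (P30, v2, 67); systolic = 67.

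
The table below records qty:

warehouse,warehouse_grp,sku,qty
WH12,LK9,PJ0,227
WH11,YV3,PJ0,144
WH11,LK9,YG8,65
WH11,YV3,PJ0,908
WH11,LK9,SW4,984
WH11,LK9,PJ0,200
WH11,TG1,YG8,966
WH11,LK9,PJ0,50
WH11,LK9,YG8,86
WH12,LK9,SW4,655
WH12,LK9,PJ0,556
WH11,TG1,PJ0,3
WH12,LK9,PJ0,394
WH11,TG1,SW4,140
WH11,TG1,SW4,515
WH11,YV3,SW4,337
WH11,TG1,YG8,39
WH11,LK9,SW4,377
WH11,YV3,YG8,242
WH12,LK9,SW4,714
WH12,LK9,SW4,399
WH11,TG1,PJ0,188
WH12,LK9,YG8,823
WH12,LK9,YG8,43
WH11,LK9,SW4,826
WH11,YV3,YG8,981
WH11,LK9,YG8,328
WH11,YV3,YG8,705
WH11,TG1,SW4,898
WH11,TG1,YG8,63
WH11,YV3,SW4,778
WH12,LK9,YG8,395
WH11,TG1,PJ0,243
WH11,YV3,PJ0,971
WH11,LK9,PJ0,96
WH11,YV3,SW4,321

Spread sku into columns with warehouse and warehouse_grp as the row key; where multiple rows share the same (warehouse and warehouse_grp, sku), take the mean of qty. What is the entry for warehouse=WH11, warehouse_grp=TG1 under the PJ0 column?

144.67

Rows with warehouse=WH11, warehouse_grp=TG1 and sku=PJ0: qty values are 3, 188, 243.
(3 + 188 + 243) / 3 = 144.67.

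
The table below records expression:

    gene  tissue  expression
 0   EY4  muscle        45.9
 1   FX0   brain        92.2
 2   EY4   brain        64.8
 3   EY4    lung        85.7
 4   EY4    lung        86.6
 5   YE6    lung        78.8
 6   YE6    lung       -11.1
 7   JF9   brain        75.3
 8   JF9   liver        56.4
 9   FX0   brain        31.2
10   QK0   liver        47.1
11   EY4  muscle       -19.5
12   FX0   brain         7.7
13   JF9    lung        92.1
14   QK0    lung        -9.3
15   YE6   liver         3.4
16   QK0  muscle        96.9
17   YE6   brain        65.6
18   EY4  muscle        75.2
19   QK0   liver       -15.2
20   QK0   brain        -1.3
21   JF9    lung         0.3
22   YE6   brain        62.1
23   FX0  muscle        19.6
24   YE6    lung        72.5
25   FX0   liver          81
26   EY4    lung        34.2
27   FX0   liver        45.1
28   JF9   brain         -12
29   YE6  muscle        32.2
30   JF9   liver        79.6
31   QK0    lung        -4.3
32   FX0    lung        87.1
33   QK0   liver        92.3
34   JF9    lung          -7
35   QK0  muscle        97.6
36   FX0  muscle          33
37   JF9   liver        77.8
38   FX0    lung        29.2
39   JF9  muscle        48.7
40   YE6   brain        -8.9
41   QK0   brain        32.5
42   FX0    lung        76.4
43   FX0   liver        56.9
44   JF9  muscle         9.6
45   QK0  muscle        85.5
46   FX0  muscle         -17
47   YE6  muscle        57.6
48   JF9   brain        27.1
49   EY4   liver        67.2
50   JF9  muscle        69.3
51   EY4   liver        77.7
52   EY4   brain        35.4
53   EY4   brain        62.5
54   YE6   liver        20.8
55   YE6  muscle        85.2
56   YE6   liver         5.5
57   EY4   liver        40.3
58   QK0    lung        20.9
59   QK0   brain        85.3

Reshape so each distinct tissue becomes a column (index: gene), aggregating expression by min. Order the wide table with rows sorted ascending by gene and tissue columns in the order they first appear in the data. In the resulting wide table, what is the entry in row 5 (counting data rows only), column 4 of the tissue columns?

With rows sorted ascending by gene, row 5 is gene=YE6. tissue columns in first-appearance order: muscle, brain, lung, liver; column 4 is liver.
Long rows with gene=YE6, tissue=liver: min(3.4, 20.8, 5.5) = 3.4.

3.4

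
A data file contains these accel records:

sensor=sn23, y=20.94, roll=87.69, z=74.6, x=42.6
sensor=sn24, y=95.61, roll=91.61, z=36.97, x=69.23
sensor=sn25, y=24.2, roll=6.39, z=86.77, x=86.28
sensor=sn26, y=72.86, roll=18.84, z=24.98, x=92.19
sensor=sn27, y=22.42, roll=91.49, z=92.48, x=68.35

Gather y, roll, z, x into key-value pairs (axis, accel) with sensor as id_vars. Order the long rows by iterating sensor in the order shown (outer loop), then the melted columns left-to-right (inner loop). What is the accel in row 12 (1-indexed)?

86.28

20 rows total (5 × 4). Row 12: index ⌊(12-1)/4⌋ = 2 into sensor → sn25; (12-1) mod 4 = 3 into the melted columns → x.
So row 12 is (sn25, x, 86.28); accel = 86.28.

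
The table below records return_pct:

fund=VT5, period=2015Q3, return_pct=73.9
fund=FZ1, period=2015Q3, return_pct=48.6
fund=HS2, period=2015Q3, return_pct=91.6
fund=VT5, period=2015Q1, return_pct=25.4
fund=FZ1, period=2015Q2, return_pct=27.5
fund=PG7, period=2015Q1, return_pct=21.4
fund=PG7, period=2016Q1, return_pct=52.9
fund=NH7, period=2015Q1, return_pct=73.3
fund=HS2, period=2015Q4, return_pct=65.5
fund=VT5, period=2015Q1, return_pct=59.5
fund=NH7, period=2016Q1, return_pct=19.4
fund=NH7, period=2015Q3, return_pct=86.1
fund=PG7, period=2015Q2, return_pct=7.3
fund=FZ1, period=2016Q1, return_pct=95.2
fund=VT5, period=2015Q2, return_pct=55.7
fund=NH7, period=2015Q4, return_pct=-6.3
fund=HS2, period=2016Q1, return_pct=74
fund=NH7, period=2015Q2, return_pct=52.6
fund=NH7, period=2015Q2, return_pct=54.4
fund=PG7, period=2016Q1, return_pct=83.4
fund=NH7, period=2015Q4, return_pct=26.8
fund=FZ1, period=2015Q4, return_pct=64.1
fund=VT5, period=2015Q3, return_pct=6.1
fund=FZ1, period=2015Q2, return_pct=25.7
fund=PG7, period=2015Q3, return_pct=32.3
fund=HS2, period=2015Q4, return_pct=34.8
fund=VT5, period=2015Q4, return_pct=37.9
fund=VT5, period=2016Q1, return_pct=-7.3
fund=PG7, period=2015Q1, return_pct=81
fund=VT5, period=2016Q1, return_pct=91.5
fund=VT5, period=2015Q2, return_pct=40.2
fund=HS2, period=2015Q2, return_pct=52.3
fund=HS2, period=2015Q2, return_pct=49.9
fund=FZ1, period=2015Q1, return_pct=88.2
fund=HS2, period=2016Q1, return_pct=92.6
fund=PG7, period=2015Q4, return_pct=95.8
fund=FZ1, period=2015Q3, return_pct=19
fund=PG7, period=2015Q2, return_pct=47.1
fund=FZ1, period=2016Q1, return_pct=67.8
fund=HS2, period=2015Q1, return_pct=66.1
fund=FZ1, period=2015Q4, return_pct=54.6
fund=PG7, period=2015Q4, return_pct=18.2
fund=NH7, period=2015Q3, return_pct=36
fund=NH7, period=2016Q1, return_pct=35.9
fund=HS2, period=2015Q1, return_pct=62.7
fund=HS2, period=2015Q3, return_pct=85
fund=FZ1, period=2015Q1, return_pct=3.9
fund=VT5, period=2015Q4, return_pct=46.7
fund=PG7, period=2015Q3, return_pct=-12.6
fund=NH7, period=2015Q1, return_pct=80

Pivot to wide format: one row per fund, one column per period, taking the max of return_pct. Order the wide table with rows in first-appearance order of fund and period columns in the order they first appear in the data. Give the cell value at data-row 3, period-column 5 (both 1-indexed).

65.5

With rows in first-appearance order of fund, row 3 is fund=HS2. period columns in first-appearance order: 2015Q3, 2015Q1, 2015Q2, 2016Q1, 2015Q4; column 5 is 2015Q4.
Long rows with fund=HS2, period=2015Q4: max(65.5, 34.8) = 65.5.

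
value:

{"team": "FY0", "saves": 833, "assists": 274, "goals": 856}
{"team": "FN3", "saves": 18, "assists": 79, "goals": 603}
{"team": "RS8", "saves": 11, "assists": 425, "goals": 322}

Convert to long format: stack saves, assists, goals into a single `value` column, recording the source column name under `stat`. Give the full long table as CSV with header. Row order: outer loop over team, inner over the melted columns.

team,stat,value
FY0,saves,833
FY0,assists,274
FY0,goals,856
FN3,saves,18
FN3,assists,79
FN3,goals,603
RS8,saves,11
RS8,assists,425
RS8,goals,322

Each (team, column) pair becomes one row: 3 × 3 = 9 rows.
For example, (FY0, saves) → value=833.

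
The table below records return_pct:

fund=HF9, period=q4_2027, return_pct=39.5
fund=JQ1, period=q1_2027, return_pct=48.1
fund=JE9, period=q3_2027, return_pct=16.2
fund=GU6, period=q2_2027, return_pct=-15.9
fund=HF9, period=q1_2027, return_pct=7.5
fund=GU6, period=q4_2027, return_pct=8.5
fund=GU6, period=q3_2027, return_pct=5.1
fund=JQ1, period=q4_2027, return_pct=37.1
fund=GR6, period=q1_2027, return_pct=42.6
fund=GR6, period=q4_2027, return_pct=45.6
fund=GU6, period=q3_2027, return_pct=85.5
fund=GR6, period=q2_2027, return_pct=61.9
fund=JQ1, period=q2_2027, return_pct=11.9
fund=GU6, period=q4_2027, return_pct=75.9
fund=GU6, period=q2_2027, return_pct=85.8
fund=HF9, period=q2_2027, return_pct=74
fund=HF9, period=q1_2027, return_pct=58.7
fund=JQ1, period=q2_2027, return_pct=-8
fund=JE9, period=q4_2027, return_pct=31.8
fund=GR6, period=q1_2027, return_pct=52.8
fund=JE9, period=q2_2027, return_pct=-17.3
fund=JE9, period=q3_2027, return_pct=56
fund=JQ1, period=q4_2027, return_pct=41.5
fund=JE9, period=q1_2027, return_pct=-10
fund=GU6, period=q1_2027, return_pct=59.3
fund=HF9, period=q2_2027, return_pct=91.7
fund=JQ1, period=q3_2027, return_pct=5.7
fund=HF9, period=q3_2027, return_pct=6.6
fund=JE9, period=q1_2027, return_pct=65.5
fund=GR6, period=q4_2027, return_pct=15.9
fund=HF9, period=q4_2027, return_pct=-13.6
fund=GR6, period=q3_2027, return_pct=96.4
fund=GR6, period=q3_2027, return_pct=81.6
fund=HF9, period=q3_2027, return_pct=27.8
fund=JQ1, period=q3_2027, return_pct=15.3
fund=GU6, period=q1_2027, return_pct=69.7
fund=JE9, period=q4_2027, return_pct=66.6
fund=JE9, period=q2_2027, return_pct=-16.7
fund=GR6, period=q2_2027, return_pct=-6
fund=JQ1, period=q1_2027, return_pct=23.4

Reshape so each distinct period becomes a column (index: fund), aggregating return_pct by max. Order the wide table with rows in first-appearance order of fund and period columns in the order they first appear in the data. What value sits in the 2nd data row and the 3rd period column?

With rows in first-appearance order of fund, row 2 is fund=JQ1. period columns in first-appearance order: q4_2027, q1_2027, q3_2027, q2_2027; column 3 is q3_2027.
Long rows with fund=JQ1, period=q3_2027: max(5.7, 15.3) = 15.3.

15.3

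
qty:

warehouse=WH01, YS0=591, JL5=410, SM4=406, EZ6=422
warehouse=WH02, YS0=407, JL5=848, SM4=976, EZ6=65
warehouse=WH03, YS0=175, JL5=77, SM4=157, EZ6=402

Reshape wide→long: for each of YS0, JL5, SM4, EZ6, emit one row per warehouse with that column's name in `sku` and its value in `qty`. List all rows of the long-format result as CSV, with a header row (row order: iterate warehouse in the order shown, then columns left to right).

Each (warehouse, column) pair becomes one row: 3 × 4 = 12 rows.
For example, (WH01, YS0) → qty=591.

warehouse,sku,qty
WH01,YS0,591
WH01,JL5,410
WH01,SM4,406
WH01,EZ6,422
WH02,YS0,407
WH02,JL5,848
WH02,SM4,976
WH02,EZ6,65
WH03,YS0,175
WH03,JL5,77
WH03,SM4,157
WH03,EZ6,402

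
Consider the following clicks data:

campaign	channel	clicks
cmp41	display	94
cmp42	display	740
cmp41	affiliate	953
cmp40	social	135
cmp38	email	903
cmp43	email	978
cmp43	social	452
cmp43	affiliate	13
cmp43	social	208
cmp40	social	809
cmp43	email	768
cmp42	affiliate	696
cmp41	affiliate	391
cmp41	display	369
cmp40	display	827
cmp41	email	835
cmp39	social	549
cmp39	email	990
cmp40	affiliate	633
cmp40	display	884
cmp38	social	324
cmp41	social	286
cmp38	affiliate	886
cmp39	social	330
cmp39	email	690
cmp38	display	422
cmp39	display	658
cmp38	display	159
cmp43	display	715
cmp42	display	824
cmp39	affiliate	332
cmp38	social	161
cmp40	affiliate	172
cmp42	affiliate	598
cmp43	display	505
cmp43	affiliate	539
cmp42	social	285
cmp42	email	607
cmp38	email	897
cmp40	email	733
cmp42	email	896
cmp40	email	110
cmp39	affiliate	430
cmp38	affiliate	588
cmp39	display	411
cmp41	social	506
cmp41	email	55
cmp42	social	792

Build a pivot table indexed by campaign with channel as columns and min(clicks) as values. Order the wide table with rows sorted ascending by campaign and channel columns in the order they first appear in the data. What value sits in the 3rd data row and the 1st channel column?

With rows sorted ascending by campaign, row 3 is campaign=cmp40. channel columns in first-appearance order: display, affiliate, social, email; column 1 is display.
Long rows with campaign=cmp40, channel=display: min(827, 884) = 827.

827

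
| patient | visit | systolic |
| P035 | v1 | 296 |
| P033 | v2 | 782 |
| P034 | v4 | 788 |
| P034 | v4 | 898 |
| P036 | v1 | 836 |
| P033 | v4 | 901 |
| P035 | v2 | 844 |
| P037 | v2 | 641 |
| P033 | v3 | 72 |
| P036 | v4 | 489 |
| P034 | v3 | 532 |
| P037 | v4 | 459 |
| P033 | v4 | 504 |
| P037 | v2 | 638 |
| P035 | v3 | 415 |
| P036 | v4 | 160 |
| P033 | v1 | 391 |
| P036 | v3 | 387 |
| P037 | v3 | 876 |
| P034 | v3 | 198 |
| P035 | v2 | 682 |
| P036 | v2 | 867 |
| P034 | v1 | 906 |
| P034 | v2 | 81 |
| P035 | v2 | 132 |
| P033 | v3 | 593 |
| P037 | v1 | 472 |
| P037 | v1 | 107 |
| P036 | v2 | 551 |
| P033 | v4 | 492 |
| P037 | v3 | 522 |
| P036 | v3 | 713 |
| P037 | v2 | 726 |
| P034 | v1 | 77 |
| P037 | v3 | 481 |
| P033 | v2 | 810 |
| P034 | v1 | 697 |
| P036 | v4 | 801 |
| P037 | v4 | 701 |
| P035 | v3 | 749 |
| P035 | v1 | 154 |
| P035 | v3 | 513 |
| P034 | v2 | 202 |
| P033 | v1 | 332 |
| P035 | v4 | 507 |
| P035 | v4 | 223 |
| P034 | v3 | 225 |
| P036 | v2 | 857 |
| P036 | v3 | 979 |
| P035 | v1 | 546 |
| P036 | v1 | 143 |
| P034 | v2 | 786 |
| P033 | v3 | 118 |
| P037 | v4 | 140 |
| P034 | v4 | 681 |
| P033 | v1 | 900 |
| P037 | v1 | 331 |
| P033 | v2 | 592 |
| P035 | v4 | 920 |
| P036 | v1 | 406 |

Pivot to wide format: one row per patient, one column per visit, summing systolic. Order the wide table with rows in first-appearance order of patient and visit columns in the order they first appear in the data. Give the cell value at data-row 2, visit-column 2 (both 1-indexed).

With rows in first-appearance order of patient, row 2 is patient=P033. visit columns in first-appearance order: v1, v2, v4, v3; column 2 is v2.
Long rows with patient=P033, visit=v2: 782 + 810 + 592 = 2184.

2184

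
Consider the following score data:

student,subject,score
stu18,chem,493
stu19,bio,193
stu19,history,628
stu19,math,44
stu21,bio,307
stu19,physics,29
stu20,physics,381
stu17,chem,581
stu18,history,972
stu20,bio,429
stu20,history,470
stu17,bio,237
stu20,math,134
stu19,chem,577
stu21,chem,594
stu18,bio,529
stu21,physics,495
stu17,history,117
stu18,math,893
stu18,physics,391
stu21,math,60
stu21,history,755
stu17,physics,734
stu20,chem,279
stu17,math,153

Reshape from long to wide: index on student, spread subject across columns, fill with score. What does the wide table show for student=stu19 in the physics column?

29

Wide layout: rows indexed by student, columns are the 5 distinct subject values (chem, bio, history, math, physics).
Cell (student=stu19, subject=physics) draws from the long row where student=stu19 and subject=physics, which has score=29.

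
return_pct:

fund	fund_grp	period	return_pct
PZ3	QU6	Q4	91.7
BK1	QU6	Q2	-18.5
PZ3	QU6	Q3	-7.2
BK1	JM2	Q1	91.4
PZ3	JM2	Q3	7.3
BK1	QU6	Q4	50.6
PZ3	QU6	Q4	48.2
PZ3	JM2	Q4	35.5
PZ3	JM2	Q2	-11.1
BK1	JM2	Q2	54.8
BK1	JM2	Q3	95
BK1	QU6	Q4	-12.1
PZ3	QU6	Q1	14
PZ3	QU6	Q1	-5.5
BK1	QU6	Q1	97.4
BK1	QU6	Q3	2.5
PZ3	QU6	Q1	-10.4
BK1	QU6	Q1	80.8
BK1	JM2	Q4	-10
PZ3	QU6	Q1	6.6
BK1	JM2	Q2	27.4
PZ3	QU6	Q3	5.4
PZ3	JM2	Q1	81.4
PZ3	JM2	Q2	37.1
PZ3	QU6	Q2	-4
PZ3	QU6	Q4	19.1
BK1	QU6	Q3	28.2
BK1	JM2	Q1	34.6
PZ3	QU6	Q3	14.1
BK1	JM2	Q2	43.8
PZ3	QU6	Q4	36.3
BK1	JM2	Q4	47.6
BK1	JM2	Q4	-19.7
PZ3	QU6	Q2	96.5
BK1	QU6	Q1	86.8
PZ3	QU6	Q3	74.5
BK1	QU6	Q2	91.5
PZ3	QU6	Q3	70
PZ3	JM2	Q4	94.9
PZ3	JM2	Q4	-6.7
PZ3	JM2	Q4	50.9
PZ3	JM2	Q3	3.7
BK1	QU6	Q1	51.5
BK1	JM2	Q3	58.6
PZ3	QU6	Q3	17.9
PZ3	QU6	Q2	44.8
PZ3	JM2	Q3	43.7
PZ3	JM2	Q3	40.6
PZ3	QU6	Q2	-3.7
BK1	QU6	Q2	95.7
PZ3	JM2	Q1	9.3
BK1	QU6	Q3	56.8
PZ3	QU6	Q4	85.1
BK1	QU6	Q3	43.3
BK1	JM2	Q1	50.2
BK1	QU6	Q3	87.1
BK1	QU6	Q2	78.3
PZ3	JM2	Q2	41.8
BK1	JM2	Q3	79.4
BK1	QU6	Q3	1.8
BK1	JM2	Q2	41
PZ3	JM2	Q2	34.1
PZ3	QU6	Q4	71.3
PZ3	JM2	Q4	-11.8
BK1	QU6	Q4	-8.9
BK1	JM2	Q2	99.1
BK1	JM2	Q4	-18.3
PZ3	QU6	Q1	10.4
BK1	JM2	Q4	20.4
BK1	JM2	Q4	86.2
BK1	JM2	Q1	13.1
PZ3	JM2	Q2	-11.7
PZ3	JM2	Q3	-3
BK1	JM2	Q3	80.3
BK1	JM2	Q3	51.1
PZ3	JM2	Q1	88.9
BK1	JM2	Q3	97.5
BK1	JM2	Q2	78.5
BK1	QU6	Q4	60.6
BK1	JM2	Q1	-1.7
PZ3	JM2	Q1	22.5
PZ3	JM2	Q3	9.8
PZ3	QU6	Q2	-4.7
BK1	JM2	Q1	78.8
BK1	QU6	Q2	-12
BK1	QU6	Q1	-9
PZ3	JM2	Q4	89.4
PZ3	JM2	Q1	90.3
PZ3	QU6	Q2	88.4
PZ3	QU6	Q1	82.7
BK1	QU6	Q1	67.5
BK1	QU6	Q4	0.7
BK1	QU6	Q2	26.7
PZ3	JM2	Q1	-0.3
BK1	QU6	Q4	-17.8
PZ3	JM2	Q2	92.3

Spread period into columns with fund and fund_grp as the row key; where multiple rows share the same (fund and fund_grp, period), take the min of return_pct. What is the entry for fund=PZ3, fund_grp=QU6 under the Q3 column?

Rows with fund=PZ3, fund_grp=QU6 and period=Q3: return_pct values are -7.2, 5.4, 14.1, 74.5, 70, 17.9.
min(-7.2, 5.4, 14.1, 74.5, 70, 17.9) = -7.2.

-7.2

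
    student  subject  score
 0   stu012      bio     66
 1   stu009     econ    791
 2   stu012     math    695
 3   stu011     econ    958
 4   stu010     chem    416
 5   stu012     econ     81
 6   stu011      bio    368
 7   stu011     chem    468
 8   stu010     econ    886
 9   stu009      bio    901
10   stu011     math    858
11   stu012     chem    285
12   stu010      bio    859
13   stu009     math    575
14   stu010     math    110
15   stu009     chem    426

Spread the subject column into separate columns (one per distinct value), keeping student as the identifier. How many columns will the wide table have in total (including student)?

5

1 column for student plus 4 distinct subject values → 5 columns.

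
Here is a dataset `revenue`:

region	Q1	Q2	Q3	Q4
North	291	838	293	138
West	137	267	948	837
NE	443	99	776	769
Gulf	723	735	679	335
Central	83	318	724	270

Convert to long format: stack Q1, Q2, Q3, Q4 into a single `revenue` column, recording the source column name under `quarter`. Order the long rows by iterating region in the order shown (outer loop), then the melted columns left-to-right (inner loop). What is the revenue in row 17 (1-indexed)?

83

20 rows total (5 × 4). Row 17: index ⌊(17-1)/4⌋ = 4 into region → Central; (17-1) mod 4 = 0 into the melted columns → Q1.
So row 17 is (Central, Q1, 83); revenue = 83.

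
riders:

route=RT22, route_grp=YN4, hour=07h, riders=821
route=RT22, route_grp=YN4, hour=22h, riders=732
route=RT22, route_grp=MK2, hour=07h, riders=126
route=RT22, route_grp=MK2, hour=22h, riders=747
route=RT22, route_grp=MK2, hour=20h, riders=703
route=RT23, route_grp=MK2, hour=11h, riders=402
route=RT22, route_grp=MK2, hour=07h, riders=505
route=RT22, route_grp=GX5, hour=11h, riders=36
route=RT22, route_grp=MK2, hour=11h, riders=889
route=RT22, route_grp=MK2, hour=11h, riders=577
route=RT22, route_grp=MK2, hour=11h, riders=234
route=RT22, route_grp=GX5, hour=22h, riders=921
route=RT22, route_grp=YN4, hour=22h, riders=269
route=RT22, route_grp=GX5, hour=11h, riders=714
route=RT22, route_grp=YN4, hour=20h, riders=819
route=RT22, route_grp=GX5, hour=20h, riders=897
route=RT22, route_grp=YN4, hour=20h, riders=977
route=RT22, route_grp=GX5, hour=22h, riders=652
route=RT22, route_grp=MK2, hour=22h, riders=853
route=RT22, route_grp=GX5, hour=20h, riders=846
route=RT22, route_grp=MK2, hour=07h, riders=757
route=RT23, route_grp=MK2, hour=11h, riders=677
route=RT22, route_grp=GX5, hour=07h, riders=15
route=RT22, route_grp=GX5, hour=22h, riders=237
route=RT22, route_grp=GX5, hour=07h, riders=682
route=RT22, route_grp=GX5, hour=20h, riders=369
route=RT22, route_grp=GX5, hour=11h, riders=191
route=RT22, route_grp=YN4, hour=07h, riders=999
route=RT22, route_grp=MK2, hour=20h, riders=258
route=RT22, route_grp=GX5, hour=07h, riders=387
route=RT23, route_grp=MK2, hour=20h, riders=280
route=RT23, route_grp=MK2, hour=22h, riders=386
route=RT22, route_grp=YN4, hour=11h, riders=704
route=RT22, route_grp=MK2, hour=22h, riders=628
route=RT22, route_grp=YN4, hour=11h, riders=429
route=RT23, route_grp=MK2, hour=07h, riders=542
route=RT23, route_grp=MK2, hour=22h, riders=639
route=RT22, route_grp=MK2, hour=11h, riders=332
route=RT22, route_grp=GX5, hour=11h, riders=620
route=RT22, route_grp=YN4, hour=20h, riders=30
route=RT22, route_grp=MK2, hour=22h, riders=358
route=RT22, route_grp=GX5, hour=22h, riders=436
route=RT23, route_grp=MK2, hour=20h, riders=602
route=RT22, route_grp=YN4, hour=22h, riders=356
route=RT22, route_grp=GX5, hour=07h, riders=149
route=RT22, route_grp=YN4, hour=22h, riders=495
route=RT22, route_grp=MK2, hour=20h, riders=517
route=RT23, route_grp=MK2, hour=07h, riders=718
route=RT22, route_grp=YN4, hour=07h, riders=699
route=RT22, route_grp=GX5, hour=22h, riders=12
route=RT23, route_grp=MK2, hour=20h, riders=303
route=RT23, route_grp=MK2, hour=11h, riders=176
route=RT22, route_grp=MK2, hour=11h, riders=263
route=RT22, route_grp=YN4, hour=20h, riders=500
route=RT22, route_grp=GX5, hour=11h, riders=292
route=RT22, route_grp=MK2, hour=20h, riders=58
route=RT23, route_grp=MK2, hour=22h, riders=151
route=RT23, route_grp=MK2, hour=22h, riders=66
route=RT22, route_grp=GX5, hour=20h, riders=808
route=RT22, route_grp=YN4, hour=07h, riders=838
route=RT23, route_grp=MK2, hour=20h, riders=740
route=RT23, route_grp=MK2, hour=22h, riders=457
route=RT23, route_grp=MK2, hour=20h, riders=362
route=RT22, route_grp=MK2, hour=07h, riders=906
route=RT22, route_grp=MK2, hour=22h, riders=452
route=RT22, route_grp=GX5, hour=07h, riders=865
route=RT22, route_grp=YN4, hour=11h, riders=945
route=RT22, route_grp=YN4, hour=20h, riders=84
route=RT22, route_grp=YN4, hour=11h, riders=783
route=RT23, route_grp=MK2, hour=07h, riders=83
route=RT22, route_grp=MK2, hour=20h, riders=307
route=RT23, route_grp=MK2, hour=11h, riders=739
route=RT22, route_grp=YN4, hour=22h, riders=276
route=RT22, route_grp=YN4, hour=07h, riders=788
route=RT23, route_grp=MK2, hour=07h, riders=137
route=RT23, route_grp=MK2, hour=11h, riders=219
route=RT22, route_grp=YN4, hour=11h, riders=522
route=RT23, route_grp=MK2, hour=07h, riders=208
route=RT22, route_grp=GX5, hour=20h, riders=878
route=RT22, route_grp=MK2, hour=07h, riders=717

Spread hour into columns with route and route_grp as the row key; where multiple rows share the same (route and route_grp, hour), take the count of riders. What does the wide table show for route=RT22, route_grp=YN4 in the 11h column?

Rows with route=RT22, route_grp=YN4 and hour=11h: riders values are 704, 429, 945, 783, 522.
5 rows match — count = 5.

5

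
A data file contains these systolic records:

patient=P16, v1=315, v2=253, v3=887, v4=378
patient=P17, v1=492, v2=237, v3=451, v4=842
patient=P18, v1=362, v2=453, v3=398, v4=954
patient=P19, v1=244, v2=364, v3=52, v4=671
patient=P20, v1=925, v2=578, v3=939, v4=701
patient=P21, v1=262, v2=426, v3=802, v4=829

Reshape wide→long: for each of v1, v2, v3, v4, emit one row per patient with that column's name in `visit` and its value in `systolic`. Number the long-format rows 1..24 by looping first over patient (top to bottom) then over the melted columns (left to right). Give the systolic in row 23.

24 rows total (6 × 4). Row 23: index ⌊(23-1)/4⌋ = 5 into patient → P21; (23-1) mod 4 = 2 into the melted columns → v3.
So row 23 is (P21, v3, 802); systolic = 802.

802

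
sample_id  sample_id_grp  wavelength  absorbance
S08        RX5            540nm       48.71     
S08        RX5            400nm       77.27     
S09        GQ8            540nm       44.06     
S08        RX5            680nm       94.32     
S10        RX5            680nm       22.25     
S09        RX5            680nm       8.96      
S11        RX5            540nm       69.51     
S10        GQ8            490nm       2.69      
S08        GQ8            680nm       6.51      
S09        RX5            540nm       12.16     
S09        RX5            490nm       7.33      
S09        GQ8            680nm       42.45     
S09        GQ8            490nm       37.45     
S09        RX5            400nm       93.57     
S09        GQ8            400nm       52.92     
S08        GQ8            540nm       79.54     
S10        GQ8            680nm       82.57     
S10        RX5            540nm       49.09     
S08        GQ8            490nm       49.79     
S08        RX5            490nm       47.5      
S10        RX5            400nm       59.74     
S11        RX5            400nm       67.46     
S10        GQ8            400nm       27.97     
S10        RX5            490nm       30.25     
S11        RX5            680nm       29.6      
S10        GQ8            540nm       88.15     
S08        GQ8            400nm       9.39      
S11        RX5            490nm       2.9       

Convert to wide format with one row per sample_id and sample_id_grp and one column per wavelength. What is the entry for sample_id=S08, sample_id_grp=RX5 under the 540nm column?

Wide layout: rows indexed by sample_id and sample_id_grp, columns are the 4 distinct wavelength values (540nm, 400nm, 680nm, 490nm).
Cell (sample_id=S08, sample_id_grp=RX5, wavelength=540nm) draws from the long row where sample_id=S08, sample_id_grp=RX5 and wavelength=540nm, which has absorbance=48.71.

48.71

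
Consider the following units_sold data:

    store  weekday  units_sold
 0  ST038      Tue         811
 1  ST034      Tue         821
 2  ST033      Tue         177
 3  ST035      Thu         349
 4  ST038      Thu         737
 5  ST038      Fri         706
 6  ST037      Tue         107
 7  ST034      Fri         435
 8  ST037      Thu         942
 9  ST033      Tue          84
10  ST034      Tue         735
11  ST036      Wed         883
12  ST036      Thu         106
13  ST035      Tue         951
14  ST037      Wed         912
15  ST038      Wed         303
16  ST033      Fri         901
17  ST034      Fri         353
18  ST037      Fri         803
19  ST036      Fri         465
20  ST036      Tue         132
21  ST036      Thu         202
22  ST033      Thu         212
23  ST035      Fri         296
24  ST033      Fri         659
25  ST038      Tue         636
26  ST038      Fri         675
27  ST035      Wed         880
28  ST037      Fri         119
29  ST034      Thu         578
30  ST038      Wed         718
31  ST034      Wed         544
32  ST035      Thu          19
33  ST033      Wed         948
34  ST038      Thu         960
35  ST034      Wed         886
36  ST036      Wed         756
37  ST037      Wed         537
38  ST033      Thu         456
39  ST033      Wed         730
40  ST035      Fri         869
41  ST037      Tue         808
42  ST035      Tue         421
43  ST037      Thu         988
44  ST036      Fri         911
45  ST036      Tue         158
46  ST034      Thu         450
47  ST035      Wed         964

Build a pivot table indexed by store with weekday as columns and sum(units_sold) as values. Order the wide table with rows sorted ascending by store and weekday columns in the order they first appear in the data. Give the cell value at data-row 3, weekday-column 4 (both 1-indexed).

1844

With rows sorted ascending by store, row 3 is store=ST035. weekday columns in first-appearance order: Tue, Thu, Fri, Wed; column 4 is Wed.
Long rows with store=ST035, weekday=Wed: 880 + 964 = 1844.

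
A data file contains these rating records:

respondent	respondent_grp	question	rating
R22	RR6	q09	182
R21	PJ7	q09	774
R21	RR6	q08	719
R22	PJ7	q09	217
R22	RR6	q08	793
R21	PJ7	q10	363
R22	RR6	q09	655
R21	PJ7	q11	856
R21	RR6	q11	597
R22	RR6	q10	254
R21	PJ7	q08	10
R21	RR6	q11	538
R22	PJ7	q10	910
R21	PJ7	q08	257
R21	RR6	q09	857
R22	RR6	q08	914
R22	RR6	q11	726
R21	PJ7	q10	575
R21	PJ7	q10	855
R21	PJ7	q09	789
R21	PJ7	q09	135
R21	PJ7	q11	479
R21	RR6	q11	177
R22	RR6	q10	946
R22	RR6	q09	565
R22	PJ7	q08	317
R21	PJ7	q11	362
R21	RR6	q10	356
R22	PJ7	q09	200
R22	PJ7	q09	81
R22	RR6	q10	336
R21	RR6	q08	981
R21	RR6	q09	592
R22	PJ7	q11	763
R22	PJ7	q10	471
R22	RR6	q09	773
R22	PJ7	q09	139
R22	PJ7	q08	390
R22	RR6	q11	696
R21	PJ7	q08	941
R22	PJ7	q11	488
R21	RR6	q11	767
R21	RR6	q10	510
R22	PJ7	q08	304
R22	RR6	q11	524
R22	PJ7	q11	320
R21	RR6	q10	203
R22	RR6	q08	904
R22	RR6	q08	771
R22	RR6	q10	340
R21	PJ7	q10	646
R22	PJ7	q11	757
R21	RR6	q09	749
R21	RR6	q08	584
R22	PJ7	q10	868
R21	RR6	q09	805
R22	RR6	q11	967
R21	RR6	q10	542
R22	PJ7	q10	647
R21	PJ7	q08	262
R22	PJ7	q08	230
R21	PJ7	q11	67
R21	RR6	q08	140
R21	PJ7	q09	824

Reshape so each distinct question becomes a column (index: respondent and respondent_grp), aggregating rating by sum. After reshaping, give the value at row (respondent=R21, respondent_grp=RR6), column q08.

Rows with respondent=R21, respondent_grp=RR6 and question=q08: rating values are 719, 981, 584, 140.
719 + 981 + 584 + 140 = 2424.

2424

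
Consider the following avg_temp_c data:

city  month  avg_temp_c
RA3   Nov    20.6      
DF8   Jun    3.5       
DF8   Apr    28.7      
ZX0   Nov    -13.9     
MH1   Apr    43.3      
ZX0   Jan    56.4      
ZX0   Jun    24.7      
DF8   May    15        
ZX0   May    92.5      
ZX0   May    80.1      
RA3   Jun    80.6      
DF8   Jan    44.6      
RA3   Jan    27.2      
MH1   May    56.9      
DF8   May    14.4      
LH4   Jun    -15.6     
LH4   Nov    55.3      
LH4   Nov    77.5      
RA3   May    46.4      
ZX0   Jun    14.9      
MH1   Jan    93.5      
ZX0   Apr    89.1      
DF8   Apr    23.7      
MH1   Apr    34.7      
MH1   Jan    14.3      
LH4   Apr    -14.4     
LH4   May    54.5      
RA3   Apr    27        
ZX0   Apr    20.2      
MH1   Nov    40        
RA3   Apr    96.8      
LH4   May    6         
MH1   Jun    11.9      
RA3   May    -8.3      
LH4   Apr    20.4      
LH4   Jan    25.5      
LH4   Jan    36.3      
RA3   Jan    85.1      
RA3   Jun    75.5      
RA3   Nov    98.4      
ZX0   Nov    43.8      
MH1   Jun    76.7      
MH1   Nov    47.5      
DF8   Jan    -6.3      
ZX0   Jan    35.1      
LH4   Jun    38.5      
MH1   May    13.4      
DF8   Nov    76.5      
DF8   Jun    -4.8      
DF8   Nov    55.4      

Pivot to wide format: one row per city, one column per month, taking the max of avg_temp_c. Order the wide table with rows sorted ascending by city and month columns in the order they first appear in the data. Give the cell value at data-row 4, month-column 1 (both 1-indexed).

98.4

With rows sorted ascending by city, row 4 is city=RA3. month columns in first-appearance order: Nov, Jun, Apr, Jan, May; column 1 is Nov.
Long rows with city=RA3, month=Nov: max(20.6, 98.4) = 98.4.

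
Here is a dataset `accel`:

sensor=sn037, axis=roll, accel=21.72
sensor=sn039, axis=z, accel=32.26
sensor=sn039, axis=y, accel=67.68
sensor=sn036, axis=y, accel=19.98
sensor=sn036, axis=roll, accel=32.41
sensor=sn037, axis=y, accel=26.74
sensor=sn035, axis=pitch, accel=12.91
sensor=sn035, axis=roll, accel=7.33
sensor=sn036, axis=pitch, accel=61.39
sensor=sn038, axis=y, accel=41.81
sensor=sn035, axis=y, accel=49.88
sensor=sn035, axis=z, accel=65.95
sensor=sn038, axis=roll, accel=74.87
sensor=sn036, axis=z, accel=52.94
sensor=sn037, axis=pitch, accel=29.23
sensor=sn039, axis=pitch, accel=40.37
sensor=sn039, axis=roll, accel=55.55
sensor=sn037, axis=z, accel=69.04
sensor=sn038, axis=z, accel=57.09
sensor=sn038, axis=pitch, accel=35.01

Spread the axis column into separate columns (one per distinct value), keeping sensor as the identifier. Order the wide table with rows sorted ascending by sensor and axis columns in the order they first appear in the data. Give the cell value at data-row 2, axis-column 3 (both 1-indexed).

With rows sorted ascending by sensor, row 2 is sensor=sn036. axis columns in first-appearance order: roll, z, y, pitch; column 3 is y.
Long rows with sensor=sn036, axis=y: accel = 19.98.

19.98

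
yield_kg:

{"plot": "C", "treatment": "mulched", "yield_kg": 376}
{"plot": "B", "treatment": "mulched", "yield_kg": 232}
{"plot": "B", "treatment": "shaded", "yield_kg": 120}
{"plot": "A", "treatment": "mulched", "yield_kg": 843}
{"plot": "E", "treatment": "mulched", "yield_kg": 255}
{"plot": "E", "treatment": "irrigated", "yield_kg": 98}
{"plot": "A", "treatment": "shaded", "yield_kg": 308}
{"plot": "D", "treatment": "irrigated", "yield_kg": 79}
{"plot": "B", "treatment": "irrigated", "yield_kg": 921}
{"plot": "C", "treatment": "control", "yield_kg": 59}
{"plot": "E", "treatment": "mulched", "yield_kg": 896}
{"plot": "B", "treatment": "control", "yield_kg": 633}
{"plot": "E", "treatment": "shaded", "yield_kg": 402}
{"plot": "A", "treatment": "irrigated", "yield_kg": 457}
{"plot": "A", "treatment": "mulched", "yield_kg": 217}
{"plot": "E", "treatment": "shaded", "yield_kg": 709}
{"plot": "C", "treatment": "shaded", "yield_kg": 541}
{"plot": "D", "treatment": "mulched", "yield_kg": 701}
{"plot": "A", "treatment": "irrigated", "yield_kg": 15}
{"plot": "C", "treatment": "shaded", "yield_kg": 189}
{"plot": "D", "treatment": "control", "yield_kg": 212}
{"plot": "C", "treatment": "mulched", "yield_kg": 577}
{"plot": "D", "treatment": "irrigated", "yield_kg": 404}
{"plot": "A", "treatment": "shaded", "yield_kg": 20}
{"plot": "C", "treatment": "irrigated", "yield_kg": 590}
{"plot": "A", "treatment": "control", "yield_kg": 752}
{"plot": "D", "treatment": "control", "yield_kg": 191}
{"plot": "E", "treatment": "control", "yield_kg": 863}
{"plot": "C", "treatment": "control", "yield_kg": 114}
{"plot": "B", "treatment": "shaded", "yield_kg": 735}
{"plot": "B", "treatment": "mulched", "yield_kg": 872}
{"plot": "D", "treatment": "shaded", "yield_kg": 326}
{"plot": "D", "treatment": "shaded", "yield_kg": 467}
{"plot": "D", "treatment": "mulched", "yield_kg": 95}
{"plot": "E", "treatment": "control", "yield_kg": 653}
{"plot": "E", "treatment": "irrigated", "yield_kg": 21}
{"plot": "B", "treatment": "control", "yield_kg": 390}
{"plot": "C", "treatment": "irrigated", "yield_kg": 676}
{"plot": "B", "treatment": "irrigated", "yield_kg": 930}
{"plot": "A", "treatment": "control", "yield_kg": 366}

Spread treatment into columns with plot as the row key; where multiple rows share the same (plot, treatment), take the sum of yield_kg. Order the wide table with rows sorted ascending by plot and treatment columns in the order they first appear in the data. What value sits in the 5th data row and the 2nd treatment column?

With rows sorted ascending by plot, row 5 is plot=E. treatment columns in first-appearance order: mulched, shaded, irrigated, control; column 2 is shaded.
Long rows with plot=E, treatment=shaded: 402 + 709 = 1111.

1111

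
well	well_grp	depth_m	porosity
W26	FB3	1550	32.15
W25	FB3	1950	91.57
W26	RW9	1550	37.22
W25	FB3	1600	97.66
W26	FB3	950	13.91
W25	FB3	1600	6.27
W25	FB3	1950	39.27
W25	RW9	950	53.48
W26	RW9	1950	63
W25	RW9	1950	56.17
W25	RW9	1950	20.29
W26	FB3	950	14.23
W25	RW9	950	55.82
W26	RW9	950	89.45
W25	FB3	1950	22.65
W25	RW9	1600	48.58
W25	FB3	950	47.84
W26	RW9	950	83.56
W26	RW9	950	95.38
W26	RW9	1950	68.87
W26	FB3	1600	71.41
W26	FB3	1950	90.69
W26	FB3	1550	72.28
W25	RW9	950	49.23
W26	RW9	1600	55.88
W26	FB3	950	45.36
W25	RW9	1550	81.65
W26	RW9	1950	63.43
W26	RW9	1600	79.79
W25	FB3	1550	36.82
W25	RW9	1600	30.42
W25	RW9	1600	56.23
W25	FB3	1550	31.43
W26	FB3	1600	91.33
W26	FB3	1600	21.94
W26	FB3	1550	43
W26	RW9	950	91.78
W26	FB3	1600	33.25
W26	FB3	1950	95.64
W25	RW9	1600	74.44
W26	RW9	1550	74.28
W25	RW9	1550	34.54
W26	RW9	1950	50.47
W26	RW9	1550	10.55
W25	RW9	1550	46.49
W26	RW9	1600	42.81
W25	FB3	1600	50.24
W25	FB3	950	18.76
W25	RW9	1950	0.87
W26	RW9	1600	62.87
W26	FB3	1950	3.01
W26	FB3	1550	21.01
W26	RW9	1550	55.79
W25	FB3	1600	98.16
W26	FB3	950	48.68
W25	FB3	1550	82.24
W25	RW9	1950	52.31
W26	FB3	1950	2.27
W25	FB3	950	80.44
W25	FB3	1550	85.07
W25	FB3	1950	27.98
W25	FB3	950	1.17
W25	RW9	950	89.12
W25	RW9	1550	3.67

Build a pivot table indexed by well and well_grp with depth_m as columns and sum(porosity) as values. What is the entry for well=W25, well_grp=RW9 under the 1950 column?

Rows with well=W25, well_grp=RW9 and depth_m=1950: porosity values are 56.17, 20.29, 0.87, 52.31.
56.17 + 20.29 + 0.87 + 52.31 = 129.64.

129.64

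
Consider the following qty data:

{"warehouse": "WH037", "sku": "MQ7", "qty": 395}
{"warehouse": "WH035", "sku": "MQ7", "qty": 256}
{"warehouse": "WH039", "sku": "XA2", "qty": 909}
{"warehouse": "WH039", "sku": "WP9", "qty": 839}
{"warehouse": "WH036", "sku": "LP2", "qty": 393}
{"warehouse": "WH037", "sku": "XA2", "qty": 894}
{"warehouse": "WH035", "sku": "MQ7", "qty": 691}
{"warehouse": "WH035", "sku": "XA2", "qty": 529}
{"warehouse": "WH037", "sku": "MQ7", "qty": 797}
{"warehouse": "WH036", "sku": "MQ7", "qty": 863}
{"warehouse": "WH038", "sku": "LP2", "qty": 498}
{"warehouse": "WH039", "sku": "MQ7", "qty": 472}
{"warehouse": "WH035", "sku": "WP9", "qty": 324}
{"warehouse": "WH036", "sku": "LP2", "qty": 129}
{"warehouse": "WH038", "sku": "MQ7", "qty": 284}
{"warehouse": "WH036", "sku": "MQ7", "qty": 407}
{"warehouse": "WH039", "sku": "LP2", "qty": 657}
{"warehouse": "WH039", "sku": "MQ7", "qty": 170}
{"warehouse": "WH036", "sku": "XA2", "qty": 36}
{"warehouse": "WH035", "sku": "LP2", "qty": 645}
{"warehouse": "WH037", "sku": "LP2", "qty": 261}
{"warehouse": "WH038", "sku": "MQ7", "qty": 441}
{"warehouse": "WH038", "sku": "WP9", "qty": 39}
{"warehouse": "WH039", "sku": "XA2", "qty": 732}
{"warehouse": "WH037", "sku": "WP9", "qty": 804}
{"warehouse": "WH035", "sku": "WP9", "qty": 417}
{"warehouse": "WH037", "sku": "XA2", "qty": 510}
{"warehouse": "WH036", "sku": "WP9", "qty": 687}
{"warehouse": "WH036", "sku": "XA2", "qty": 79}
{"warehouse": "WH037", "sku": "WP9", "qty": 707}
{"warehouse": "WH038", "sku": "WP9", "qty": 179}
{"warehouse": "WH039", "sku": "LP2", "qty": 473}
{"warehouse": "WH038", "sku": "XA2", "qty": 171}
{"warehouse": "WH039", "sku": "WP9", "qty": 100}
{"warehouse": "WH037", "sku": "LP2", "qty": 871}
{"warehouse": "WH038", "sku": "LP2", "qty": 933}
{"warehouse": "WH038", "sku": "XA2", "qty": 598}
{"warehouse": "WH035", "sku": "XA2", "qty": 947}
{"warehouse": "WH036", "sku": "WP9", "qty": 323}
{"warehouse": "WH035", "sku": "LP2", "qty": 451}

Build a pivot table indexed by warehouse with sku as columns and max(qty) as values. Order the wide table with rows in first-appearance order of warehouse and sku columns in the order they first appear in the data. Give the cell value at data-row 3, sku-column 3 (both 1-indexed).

839

With rows in first-appearance order of warehouse, row 3 is warehouse=WH039. sku columns in first-appearance order: MQ7, XA2, WP9, LP2; column 3 is WP9.
Long rows with warehouse=WH039, sku=WP9: max(839, 100) = 839.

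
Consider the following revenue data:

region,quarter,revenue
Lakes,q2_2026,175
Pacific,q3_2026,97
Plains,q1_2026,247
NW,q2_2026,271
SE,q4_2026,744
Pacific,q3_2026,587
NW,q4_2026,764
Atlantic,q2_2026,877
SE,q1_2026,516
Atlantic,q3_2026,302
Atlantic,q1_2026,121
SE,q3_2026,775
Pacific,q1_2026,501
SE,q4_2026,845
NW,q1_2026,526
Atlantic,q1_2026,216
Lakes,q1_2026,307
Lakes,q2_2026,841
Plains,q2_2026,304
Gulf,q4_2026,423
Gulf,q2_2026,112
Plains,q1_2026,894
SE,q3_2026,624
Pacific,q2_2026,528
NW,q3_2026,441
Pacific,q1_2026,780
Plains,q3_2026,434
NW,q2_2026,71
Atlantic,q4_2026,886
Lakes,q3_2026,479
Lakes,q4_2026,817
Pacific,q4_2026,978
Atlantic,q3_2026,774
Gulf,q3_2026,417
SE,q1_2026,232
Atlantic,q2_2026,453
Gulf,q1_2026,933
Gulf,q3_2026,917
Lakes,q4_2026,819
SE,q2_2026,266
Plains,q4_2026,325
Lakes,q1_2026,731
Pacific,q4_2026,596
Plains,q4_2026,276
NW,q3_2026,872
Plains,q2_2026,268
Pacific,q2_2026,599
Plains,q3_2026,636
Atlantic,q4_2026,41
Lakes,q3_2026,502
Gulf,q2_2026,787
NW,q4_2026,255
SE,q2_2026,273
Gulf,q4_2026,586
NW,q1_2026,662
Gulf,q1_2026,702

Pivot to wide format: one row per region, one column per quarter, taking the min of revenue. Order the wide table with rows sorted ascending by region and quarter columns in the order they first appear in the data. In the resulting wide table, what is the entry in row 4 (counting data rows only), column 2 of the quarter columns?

With rows sorted ascending by region, row 4 is region=NW. quarter columns in first-appearance order: q2_2026, q3_2026, q1_2026, q4_2026; column 2 is q3_2026.
Long rows with region=NW, quarter=q3_2026: min(441, 872) = 441.

441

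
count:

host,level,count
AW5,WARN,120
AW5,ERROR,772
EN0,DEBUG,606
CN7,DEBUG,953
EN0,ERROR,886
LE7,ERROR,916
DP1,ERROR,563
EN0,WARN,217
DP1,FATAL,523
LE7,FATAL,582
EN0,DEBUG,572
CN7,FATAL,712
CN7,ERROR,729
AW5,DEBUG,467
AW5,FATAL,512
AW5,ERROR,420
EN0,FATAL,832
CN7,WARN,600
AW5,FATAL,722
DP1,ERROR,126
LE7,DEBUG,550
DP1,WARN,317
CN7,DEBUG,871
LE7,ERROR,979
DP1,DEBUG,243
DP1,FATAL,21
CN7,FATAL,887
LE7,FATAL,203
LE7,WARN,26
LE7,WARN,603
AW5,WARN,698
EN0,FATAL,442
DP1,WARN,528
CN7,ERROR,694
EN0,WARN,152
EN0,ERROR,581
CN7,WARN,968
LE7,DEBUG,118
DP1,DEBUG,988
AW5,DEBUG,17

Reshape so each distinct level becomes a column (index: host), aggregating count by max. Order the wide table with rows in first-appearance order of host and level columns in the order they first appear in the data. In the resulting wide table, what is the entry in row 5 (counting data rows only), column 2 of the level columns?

563

With rows in first-appearance order of host, row 5 is host=DP1. level columns in first-appearance order: WARN, ERROR, DEBUG, FATAL; column 2 is ERROR.
Long rows with host=DP1, level=ERROR: max(563, 126) = 563.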